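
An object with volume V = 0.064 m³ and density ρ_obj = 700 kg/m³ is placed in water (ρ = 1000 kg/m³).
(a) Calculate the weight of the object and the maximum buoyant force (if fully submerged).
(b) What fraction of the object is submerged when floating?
(a) W=rho_obj*g*V=700*9.81*0.064=439.5 N; F_B(max)=rho*g*V=1000*9.81*0.064=627.8 N
(b) Floating fraction=rho_obj/rho=700/1000=0.700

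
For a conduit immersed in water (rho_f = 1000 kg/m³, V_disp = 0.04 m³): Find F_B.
Formula: F_B = \rho_f g V_{disp}
F_B = 1000·9.81·0.04 = 392.4 N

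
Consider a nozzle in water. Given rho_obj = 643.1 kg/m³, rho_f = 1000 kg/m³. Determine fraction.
Formula: f_{sub} = \frac{\rho_{obj}}{\rho_f}
fraction = 643.1/1000 = 0.6431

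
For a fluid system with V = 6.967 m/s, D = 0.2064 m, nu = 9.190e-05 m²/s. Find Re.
Formula: Re = \frac{V D}{\nu}
Re = 6.967·0.2064/9.190e-05 = 15647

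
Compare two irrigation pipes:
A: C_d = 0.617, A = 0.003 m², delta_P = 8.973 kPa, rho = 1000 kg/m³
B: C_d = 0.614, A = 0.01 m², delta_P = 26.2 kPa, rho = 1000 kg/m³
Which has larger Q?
Q(A) = 7.841 L/s, Q(B) = 44.45 L/s. Answer: B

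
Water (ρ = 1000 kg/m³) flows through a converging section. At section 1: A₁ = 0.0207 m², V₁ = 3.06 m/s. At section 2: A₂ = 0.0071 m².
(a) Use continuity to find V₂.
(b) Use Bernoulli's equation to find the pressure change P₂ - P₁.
(a) Continuity: A₁V₁=A₂V₂ -> V₂=A₁V₁/A₂=0.0207*3.06/0.0071=8.92 m/s
(b) Bernoulli: P₂-P₁=0.5*rho*(V₁^2-V₂^2)/1000=0.5*1000*(3.06^2-8.92^2)/1000=-35.1 kPa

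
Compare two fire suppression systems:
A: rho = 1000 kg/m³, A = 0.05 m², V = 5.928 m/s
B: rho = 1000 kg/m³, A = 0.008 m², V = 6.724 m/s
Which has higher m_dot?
m_dot(A) = 296.4 kg/s, m_dot(B) = 53.79 kg/s. Answer: A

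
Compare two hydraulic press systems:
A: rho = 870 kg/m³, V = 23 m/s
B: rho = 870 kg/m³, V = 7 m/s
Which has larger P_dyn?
P_dyn(A) = 230.1 kPa, P_dyn(B) = 21.32 kPa. Answer: A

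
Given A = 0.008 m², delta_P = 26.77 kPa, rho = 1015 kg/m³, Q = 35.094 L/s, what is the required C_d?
Formula: Q = C_d A \sqrt{\frac{2 \Delta P}{\rho}}
Substituting knowns: 35.094 = C_d·0.008·√(2·(26.77·1000)/1015)·1000
Solving for C_d: C_d = (35.094/1000)/(0.008·√(2·(26.77·1000)/1015)) = 0.604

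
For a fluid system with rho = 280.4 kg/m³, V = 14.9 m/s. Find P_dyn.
Formula: P_{dyn} = \frac{1}{2} \rho V^2
P_dyn = 0.5·280.4·14.9²/1000 = 31.13 kPa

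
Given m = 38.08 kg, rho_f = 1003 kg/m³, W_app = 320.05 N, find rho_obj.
Formula: W_{app} = mg\left(1 - \frac{\rho_f}{\rho_{obj}}\right)
Substituting knowns: 320.05 = 38.08·9.81·(1 − 1003/rho_obj)
Solving for rho_obj: rho_obj = 1003/(1 − 320.05/(38.08·9.81)) = 7002 kg/m³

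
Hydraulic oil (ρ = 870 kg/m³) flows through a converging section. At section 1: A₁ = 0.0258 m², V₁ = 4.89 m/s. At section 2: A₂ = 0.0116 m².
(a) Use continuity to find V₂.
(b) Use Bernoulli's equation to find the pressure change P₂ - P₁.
(a) Continuity: A₁V₁=A₂V₂ -> V₂=A₁V₁/A₂=0.0258*4.89/0.0116=10.88 m/s
(b) Bernoulli: P₂-P₁=0.5*rho*(V₁^2-V₂^2)/1000=0.5*870*(4.89^2-10.88^2)/1000=-41.09 kPa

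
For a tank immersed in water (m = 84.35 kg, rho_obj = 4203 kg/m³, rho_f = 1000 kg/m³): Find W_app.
Formula: W_{app} = mg\left(1 - \frac{\rho_f}{\rho_{obj}}\right)
W_app = 84.35·9.81·(1 − 1000/4203) = 630.6 N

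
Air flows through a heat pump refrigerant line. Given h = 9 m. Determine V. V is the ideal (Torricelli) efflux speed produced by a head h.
Formula: V = \sqrt{2 g h}
V = √(2·9.81·9) = 13.29 m/s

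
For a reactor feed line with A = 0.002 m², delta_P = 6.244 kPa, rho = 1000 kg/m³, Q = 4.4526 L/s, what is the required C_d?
Formula: Q = C_d A \sqrt{\frac{2 \Delta P}{\rho}}
Substituting knowns: 4.4526 = C_d·0.002·√(2·(6.244·1000)/1000)·1000
Solving for C_d: C_d = (4.4526/1000)/(0.002·√(2·(6.244·1000)/1000)) = 0.63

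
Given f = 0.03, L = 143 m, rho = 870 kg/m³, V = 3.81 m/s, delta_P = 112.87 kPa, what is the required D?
Formula: \Delta P = f \frac{L}{D} \frac{\rho V^2}{2}
Substituting knowns: 112.87 = 0.03·(143/D)·0.5·870·3.81²/1000
Solving for D: D = 0.03·143·0.5·870·3.81²/(112.87·1000) = 0.24 m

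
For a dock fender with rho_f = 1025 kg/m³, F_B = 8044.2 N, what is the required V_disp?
Formula: F_B = \rho_f g V_{disp}
Substituting knowns: 8044.2 = 1025·9.81·V_disp
Solving for V_disp: V_disp = 8044.2/(1025·9.81) = 0.8 m³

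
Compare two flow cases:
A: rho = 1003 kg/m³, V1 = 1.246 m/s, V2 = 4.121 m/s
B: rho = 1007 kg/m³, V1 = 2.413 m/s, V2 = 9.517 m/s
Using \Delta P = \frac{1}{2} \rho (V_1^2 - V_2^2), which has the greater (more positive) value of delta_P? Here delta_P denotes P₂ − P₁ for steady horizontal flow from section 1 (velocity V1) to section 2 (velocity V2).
delta_P(A) = -7.738 kPa, delta_P(B) = -42.67 kPa. Answer: A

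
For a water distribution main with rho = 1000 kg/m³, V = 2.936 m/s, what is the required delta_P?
Formula: V = \sqrt{\frac{2 \Delta P}{\rho}}
Substituting knowns: 2.936 = √(2·(delta_P·1000)/1000)
Solving for delta_P: delta_P = 2.936²·1000/2/1000 = 4.31 kPa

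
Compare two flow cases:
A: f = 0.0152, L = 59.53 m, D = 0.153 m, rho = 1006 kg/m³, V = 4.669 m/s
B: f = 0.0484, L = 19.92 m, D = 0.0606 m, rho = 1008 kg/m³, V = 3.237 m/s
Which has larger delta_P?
delta_P(A) = 64.85 kPa, delta_P(B) = 84.02 kPa. Answer: B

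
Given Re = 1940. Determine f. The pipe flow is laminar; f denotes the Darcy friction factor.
Formula: f = \frac{64}{Re}
f = 64/1940 = 0.03299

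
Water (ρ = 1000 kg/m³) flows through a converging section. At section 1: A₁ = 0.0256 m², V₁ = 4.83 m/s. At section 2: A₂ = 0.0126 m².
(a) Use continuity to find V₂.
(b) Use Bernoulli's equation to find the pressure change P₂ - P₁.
(a) Continuity: A₁V₁=A₂V₂ -> V₂=A₁V₁/A₂=0.0256*4.83/0.0126=9.81 m/s
(b) Bernoulli: P₂-P₁=0.5*rho*(V₁^2-V₂^2)/1000=0.5*1000*(4.83^2-9.81^2)/1000=-36.45 kPa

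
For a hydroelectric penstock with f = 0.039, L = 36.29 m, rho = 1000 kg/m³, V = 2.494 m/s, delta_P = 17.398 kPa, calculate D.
Formula: \Delta P = f \frac{L}{D} \frac{\rho V^2}{2}
Substituting knowns: 17.398 = 0.039·(36.29/D)·0.5·1000·2.494²/1000
Solving for D: D = 0.039·36.29·0.5·1000·2.494²/(17.398·1000) = 0.253 m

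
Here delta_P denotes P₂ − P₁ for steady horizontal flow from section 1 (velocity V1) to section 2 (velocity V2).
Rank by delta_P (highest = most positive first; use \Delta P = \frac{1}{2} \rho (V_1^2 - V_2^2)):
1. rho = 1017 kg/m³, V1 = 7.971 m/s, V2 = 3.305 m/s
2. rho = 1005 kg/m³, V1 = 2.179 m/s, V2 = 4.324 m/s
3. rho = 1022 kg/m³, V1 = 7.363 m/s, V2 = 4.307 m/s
Case 1: delta_P = 26.75 kPa
Case 2: delta_P = -7.009 kPa
Case 3: delta_P = 18.22 kPa
Ranking (highest first): 1, 3, 2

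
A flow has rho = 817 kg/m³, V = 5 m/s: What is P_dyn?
Formula: P_{dyn} = \frac{1}{2} \rho V^2
P_dyn = 0.5·817·5²/1000 = 10.21 kPa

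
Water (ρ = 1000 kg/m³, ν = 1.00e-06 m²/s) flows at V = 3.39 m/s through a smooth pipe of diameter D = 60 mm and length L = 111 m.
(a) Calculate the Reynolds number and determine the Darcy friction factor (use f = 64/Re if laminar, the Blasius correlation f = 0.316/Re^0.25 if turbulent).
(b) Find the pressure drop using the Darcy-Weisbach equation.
(a) Re = V·D/ν = 3.39·0.06/1.00e-06 = 203400 → turbulent (Re > 4000); f = 0.316/Re^0.25 = 0.316/203400^0.25 = 0.01488 (Blasius is strictly valid for Re ≲ 1e5; used here as the smooth-pipe estimate the problem specifies)
(b) Darcy-Weisbach: ΔP = f·(L/D)·½ρV²/1000 = 0.01488·(111/0.060)·½·1000·3.39²/1000 = 158.2 kPa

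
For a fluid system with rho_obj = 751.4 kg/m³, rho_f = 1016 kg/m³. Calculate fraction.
Formula: f_{sub} = \frac{\rho_{obj}}{\rho_f}
fraction = 751.4/1016 = 0.7396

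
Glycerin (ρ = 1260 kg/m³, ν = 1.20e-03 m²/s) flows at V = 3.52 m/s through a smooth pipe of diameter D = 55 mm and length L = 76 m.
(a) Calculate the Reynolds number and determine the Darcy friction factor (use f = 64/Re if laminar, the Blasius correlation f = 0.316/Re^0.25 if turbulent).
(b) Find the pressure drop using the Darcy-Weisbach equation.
(a) Re = V·D/ν = 3.52·0.055/1.20e-03 = 161.33 → laminar (Re < 2300); f = 64/Re = 64/161.33 = 0.3967
(b) Darcy-Weisbach: ΔP = f·(L/D)·½ρV²/1000 = 0.3967·(76/0.055)·½·1260·3.52²/1000 = 4279 kPa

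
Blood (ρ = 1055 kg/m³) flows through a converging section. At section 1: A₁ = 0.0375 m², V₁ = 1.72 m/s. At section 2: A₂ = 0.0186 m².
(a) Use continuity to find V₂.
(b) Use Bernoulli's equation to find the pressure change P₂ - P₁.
(a) Continuity: A₁V₁=A₂V₂ -> V₂=A₁V₁/A₂=0.0375*1.72/0.0186=3.47 m/s
(b) Bernoulli: P₂-P₁=0.5*rho*(V₁^2-V₂^2)/1000=0.5*1055*(1.72^2-3.47^2)/1000=-4.791 kPa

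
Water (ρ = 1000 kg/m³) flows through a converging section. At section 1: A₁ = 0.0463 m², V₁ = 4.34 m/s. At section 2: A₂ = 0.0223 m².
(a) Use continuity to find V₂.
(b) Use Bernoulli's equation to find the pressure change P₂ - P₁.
(a) Continuity: A₁V₁=A₂V₂ -> V₂=A₁V₁/A₂=0.0463*4.34/0.0223=9.01 m/s
(b) Bernoulli: P₂-P₁=0.5*rho*(V₁^2-V₂^2)/1000=0.5*1000*(4.34^2-9.01^2)/1000=-31.17 kPa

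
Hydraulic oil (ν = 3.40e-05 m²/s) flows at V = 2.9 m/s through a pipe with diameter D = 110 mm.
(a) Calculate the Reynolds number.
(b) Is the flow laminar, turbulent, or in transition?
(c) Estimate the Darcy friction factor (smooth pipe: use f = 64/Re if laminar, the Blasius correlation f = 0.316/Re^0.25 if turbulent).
(a) Re = V·D/ν = 2.9·0.11/3.40e-05 = 9382.4
(b) Flow regime: turbulent (Re > 4000)
(c) Friction factor: f = 0.316/Re^0.25 = 0.316/9382.4^0.25 = 0.03211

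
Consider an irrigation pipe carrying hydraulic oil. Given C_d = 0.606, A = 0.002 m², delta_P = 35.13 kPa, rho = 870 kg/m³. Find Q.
Formula: Q = C_d A \sqrt{\frac{2 \Delta P}{\rho}}
Q = 0.606·0.002·√(2·(35.13·1000)/870)·1000 = 10.89 L/s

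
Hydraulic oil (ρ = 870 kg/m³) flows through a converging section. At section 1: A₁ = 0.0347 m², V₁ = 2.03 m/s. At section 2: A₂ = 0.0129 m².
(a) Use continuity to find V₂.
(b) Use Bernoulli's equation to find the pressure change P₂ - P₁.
(a) Continuity: A₁V₁=A₂V₂ -> V₂=A₁V₁/A₂=0.0347*2.03/0.0129=5.46 m/s
(b) Bernoulli: P₂-P₁=0.5*rho*(V₁^2-V₂^2)/1000=0.5*870*(2.03^2-5.46^2)/1000=-11.18 kPa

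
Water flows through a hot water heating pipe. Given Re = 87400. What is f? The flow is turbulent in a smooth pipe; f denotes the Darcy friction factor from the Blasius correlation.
Formula: f = \frac{0.316}{Re^{0.25}}
f = 0.316/87400^0.25 = 0.01838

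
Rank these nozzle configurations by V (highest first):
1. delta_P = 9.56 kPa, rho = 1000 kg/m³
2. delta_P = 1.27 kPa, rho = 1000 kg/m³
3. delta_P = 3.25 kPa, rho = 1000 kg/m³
Case 1: V = 4.373 m/s
Case 2: V = 1.594 m/s
Case 3: V = 2.55 m/s
Ranking (highest first): 1, 3, 2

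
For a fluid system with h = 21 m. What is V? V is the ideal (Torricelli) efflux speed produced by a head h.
Formula: V = \sqrt{2 g h}
V = √(2·9.81·21) = 20.3 m/s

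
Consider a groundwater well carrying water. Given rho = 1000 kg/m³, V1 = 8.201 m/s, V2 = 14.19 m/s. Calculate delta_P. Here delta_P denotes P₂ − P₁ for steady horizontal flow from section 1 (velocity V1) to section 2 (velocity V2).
Formula: \Delta P = \frac{1}{2} \rho (V_1^2 - V_2^2)
delta_P = 0.5·1000·(8.201² − 14.19²)/1000 = -67.05 kPa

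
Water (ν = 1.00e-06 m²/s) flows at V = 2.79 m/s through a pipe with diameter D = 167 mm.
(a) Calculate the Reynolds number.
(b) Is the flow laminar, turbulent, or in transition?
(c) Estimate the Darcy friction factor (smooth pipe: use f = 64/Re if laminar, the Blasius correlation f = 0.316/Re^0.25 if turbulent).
(a) Re = V·D/ν = 2.79·0.167/1.00e-06 = 465930
(b) Flow regime: turbulent (Re > 4000)
(c) Friction factor: f = 0.316/Re^0.25 = 0.316/465930^0.25 = 0.0121 (Blasius is strictly valid for Re ≲ 1e5; used here as the smooth-pipe estimate the problem specifies)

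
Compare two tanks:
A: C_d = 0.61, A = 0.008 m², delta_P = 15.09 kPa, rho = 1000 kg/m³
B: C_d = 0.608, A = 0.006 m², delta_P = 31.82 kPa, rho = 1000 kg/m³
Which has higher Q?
Q(A) = 26.81 L/s, Q(B) = 29.1 L/s. Answer: B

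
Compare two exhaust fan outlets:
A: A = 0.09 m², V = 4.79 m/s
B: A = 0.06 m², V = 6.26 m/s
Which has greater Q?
Q(A) = 431.1 L/s, Q(B) = 375.6 L/s. Answer: A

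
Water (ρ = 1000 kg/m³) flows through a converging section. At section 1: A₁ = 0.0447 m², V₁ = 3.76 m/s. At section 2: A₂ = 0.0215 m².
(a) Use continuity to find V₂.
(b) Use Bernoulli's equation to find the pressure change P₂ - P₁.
(a) Continuity: A₁V₁=A₂V₂ -> V₂=A₁V₁/A₂=0.0447*3.76/0.0215=7.82 m/s
(b) Bernoulli: P₂-P₁=0.5*rho*(V₁^2-V₂^2)/1000=0.5*1000*(3.76^2-7.82^2)/1000=-23.51 kPa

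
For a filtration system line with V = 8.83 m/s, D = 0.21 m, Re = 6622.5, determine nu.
Formula: Re = \frac{V D}{\nu}
Substituting knowns: 6622.5 = 8.83·0.21/nu
Solving for nu: nu = 8.83·0.21/6622.5 = 0.00028 m²/s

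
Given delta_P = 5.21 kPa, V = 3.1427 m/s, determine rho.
Formula: V = \sqrt{\frac{2 \Delta P}{\rho}}
Substituting knowns: 3.1427 = √(2·(5.21·1000)/rho)
Solving for rho: rho = 2·(5.21·1000)/3.1427² = 1055 kg/m³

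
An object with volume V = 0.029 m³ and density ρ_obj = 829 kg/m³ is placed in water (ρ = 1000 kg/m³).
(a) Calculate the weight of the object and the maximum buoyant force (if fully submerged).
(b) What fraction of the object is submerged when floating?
(a) W=rho_obj*g*V=829*9.81*0.029=235.8 N; F_B(max)=rho*g*V=1000*9.81*0.029=284.5 N
(b) Floating fraction=rho_obj/rho=829/1000=0.829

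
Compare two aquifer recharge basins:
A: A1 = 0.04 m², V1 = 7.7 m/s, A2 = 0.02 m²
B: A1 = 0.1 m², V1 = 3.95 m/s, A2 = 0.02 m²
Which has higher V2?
V2(A) = 15.4 m/s, V2(B) = 19.75 m/s. Answer: B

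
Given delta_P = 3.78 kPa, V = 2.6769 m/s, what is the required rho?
Formula: V = \sqrt{\frac{2 \Delta P}{\rho}}
Substituting knowns: 2.6769 = √(2·(3.78·1000)/rho)
Solving for rho: rho = 2·(3.78·1000)/2.6769² = 1055 kg/m³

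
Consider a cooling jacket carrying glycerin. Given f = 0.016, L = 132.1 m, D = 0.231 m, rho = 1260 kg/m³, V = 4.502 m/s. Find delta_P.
Formula: \Delta P = f \frac{L}{D} \frac{\rho V^2}{2}
delta_P = 0.016·(132.1/0.231)·0.5·1260·4.502²/1000 = 116.8 kPa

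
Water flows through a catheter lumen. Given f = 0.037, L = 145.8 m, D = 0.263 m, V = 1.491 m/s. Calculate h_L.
Formula: h_L = f \frac{L}{D} \frac{V^2}{2g}
h_L = 0.037·(145.8/0.263)·1.491²/(2·9.81) = 2.324 m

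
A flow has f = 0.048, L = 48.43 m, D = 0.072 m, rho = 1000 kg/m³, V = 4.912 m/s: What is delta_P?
Formula: \Delta P = f \frac{L}{D} \frac{\rho V^2}{2}
delta_P = 0.048·(48.43/0.072)·0.5·1000·4.912²/1000 = 389.5 kPa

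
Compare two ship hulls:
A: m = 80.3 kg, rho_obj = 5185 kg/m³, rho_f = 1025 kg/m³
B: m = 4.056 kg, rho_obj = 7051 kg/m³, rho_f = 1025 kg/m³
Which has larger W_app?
W_app(A) = 632 N, W_app(B) = 34.01 N. Answer: A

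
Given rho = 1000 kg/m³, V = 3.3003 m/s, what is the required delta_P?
Formula: V = \sqrt{\frac{2 \Delta P}{\rho}}
Substituting knowns: 3.3003 = √(2·(delta_P·1000)/1000)
Solving for delta_P: delta_P = 3.3003²·1000/2/1000 = 5.446 kPa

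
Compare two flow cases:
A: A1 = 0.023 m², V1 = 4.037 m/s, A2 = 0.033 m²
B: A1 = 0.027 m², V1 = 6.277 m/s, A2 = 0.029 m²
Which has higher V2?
V2(A) = 2.814 m/s, V2(B) = 5.844 m/s. Answer: B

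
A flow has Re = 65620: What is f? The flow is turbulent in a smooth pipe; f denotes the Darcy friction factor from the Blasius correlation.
Formula: f = \frac{0.316}{Re^{0.25}}
f = 0.316/65620^0.25 = 0.01974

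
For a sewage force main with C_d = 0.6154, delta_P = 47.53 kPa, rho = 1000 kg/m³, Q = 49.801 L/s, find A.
Formula: Q = C_d A \sqrt{\frac{2 \Delta P}{\rho}}
Substituting knowns: 49.801 = 0.6154·A·√(2·(47.53·1000)/1000)·1000
Solving for A: A = (49.801/1000)/(0.6154·√(2·(47.53·1000)/1000)) = 0.0083 m²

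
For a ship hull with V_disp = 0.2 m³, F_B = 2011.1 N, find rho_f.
Formula: F_B = \rho_f g V_{disp}
Substituting knowns: 2011.1 = rho_f·9.81·0.2
Solving for rho_f: rho_f = 2011.1/(9.81·0.2) = 1025 kg/m³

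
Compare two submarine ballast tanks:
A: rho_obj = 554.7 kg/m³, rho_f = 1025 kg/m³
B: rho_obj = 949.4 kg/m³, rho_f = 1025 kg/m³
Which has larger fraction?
fraction(A) = 0.5412, fraction(B) = 0.9262. Answer: B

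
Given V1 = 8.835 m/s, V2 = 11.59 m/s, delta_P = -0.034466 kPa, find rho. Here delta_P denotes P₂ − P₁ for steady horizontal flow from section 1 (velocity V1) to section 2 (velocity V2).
Formula: \Delta P = \frac{1}{2} \rho (V_1^2 - V_2^2)
Substituting knowns: -0.034466 = 0.5·rho·(8.835² − 11.59²)/1000
Solving for rho: rho = 2·(-0.034466·1000)/(8.835² − 11.59²) = 1.225 kg/m³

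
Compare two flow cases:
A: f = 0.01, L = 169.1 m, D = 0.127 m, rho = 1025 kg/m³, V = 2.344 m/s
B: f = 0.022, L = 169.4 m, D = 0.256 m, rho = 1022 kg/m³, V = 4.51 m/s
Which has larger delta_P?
delta_P(A) = 37.49 kPa, delta_P(B) = 151.3 kPa. Answer: B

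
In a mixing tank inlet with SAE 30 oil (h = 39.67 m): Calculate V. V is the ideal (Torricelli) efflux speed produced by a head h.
Formula: V = \sqrt{2 g h}
V = √(2·9.81·39.67) = 27.9 m/s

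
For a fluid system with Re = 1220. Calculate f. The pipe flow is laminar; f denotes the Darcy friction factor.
Formula: f = \frac{64}{Re}
f = 64/1220 = 0.05246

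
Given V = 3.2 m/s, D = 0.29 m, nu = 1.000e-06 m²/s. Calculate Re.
Formula: Re = \frac{V D}{\nu}
Re = 3.2·0.29/1.000e-06 = 928000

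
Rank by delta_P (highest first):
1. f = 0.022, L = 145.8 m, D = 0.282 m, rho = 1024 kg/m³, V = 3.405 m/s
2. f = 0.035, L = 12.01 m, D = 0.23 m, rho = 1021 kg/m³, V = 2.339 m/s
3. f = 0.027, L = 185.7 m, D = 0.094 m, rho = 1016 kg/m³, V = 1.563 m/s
Case 1: delta_P = 67.52 kPa
Case 2: delta_P = 5.104 kPa
Case 3: delta_P = 66.2 kPa
Ranking (highest first): 1, 3, 2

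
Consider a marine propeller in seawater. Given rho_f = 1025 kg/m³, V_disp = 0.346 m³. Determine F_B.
Formula: F_B = \rho_f g V_{disp}
F_B = 1025·9.81·0.346 = 3479 N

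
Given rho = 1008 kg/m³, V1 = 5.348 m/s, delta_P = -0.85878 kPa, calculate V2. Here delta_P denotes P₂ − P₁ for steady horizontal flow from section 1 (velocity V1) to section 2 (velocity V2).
Formula: \Delta P = \frac{1}{2} \rho (V_1^2 - V_2^2)
Substituting knowns: -0.85878 = 0.5·1008·(5.348² − V2²)/1000
Solving for V2: V2 = √(5.348² − 2·(-0.85878·1000)/1008) = 5.505 m/s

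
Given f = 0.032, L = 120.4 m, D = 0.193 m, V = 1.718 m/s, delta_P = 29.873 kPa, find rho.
Formula: \Delta P = f \frac{L}{D} \frac{\rho V^2}{2}
Substituting knowns: 29.873 = 0.032·(120.4/0.193)·0.5·rho·1.718²/1000
Solving for rho: rho = (29.873·1000)/(0.032·(120.4/0.193)·0.5·1.718²) = 1014 kg/m³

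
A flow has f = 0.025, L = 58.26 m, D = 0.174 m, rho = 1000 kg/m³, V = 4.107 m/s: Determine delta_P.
Formula: \Delta P = f \frac{L}{D} \frac{\rho V^2}{2}
delta_P = 0.025·(58.26/0.174)·0.5·1000·4.107²/1000 = 70.6 kPa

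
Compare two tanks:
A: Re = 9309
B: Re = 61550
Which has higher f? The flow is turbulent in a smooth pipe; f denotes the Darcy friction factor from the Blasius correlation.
f(A) = 0.03217, f(B) = 0.02006. Answer: A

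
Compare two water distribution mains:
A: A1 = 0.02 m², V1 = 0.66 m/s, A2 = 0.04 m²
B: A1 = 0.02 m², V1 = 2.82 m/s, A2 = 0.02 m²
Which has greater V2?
V2(A) = 0.33 m/s, V2(B) = 2.82 m/s. Answer: B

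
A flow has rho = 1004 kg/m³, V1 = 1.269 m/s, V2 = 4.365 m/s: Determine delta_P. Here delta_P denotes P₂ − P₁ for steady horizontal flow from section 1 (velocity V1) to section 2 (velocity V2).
Formula: \Delta P = \frac{1}{2} \rho (V_1^2 - V_2^2)
delta_P = 0.5·1004·(1.269² − 4.365²)/1000 = -8.756 kPa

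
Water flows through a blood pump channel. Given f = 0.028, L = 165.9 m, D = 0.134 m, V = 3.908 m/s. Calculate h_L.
Formula: h_L = f \frac{L}{D} \frac{V^2}{2g}
h_L = 0.028·(165.9/0.134)·3.908²/(2·9.81) = 26.98 m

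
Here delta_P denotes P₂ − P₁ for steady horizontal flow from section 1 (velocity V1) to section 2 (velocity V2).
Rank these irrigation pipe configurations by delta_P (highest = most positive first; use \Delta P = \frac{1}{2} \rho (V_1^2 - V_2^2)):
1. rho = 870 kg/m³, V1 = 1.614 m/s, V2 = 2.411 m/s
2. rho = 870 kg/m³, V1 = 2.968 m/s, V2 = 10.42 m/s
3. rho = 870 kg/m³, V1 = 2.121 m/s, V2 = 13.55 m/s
Case 1: delta_P = -1.395 kPa
Case 2: delta_P = -43.4 kPa
Case 3: delta_P = -77.91 kPa
Ranking (highest first): 1, 2, 3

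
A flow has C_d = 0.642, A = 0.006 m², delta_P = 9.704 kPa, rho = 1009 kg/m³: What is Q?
Formula: Q = C_d A \sqrt{\frac{2 \Delta P}{\rho}}
Q = 0.642·0.006·√(2·(9.704·1000)/1009)·1000 = 16.89 L/s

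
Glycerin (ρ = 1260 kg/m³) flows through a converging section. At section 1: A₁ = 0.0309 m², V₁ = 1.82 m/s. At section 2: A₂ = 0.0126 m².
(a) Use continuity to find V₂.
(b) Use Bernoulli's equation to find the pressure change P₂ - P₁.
(a) Continuity: A₁V₁=A₂V₂ -> V₂=A₁V₁/A₂=0.0309*1.82/0.0126=4.46 m/s
(b) Bernoulli: P₂-P₁=0.5*rho*(V₁^2-V₂^2)/1000=0.5*1260*(1.82^2-4.46^2)/1000=-10.44 kPa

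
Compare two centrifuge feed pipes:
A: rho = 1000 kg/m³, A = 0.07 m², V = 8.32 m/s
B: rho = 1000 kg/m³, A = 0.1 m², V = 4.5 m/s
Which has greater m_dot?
m_dot(A) = 582.4 kg/s, m_dot(B) = 450 kg/s. Answer: A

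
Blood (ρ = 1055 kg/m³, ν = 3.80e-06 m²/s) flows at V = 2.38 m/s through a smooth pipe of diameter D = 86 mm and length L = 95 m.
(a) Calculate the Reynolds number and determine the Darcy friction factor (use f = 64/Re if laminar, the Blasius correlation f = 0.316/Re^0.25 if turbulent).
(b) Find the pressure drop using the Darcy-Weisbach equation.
(a) Re = V·D/ν = 2.38·0.086/3.80e-06 = 53863 → turbulent (Re > 4000); f = 0.316/Re^0.25 = 0.316/53863^0.25 = 0.020743
(b) Darcy-Weisbach: ΔP = f·(L/D)·½ρV²/1000 = 0.020743·(95/0.086)·½·1055·2.38²/1000 = 68.47 kPa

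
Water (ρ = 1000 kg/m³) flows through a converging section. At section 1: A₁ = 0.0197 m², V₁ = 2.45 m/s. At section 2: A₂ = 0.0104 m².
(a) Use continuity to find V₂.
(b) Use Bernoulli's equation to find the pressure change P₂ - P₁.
(a) Continuity: A₁V₁=A₂V₂ -> V₂=A₁V₁/A₂=0.0197*2.45/0.0104=4.64 m/s
(b) Bernoulli: P₂-P₁=0.5*rho*(V₁^2-V₂^2)/1000=0.5*1000*(2.45^2-4.64^2)/1000=-7.764 kPa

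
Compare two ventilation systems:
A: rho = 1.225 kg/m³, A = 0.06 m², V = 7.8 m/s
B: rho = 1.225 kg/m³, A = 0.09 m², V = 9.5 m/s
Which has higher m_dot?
m_dot(A) = 0.5733 kg/s, m_dot(B) = 1.047 kg/s. Answer: B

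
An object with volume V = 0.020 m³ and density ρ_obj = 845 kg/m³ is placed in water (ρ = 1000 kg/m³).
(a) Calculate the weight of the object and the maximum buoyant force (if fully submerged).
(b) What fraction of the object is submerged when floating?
(a) W=rho_obj*g*V=845*9.81*0.020=165.8 N; F_B(max)=rho*g*V=1000*9.81*0.020=196.2 N
(b) Floating fraction=rho_obj/rho=845/1000=0.845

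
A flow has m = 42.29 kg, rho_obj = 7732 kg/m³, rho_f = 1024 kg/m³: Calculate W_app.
Formula: W_{app} = mg\left(1 - \frac{\rho_f}{\rho_{obj}}\right)
W_app = 42.29·9.81·(1 − 1024/7732) = 359.9 N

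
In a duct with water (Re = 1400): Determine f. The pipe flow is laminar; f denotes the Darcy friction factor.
Formula: f = \frac{64}{Re}
f = 64/1400 = 0.04571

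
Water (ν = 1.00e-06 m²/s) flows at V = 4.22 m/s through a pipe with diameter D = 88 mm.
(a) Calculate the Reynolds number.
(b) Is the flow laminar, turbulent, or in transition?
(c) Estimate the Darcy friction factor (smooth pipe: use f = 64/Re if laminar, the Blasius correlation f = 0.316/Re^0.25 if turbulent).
(a) Re = V·D/ν = 4.22·0.088/1.00e-06 = 371360
(b) Flow regime: turbulent (Re > 4000)
(c) Friction factor: f = 0.316/Re^0.25 = 0.316/371360^0.25 = 0.0128 (Blasius is strictly valid for Re ≲ 1e5; used here as the smooth-pipe estimate the problem specifies)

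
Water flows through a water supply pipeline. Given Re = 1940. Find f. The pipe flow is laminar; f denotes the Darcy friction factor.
Formula: f = \frac{64}{Re}
f = 64/1940 = 0.03299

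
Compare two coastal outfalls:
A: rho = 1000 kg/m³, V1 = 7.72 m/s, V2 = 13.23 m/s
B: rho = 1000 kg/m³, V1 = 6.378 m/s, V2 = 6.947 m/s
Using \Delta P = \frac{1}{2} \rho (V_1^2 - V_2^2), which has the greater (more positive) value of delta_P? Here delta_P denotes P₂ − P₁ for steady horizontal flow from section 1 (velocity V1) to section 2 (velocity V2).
delta_P(A) = -57.72 kPa, delta_P(B) = -3.791 kPa. Answer: B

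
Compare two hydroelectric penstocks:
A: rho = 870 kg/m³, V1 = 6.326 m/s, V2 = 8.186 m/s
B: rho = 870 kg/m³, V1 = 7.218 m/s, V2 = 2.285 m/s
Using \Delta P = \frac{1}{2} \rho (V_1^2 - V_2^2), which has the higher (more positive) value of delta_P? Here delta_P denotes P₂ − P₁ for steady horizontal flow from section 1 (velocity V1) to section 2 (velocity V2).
delta_P(A) = -11.74 kPa, delta_P(B) = 20.39 kPa. Answer: B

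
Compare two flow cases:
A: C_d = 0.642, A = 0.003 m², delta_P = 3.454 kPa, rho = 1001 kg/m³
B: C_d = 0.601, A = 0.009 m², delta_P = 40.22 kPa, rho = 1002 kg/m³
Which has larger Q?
Q(A) = 5.06 L/s, Q(B) = 48.46 L/s. Answer: B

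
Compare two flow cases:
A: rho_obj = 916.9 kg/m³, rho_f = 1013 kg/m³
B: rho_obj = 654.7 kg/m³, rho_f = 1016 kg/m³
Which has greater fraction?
fraction(A) = 0.9051, fraction(B) = 0.6444. Answer: A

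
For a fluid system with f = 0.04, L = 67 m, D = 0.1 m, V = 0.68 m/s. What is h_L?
Formula: h_L = f \frac{L}{D} \frac{V^2}{2g}
h_L = 0.04·(67/0.1)·0.68²/(2·9.81) = 0.6316 m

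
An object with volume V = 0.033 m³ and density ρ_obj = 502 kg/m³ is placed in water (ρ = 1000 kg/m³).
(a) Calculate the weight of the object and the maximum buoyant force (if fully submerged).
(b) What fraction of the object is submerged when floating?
(a) W=rho_obj*g*V=502*9.81*0.033=162.5 N; F_B(max)=rho*g*V=1000*9.81*0.033=323.7 N
(b) Floating fraction=rho_obj/rho=502/1000=0.502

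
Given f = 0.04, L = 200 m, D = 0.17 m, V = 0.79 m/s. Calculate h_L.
Formula: h_L = f \frac{L}{D} \frac{V^2}{2g}
h_L = 0.04·(200/0.17)·0.79²/(2·9.81) = 1.497 m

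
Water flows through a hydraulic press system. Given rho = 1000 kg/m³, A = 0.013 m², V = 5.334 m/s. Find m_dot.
Formula: \dot{m} = \rho A V
m_dot = 1000·0.013·5.334 = 69.34 kg/s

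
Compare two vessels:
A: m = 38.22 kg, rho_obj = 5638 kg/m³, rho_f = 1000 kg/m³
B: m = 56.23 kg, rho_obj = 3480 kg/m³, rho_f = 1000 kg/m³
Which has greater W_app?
W_app(A) = 308.4 N, W_app(B) = 393.1 N. Answer: B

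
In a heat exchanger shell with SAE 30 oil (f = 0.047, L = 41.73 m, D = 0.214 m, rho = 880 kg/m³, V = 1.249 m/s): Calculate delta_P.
Formula: \Delta P = f \frac{L}{D} \frac{\rho V^2}{2}
delta_P = 0.047·(41.73/0.214)·0.5·880·1.249²/1000 = 6.291 kPa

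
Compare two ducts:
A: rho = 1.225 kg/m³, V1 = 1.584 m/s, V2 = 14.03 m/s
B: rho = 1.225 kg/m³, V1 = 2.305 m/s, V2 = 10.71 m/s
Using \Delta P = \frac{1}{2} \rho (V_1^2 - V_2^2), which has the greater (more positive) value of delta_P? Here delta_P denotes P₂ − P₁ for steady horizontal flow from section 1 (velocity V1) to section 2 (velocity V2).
delta_P(A) = -0.119 kPa, delta_P(B) = -0.067 kPa. Answer: B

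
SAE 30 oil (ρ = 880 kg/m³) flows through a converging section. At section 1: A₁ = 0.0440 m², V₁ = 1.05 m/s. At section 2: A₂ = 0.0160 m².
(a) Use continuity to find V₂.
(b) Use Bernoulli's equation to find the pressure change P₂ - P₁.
(a) Continuity: A₁V₁=A₂V₂ -> V₂=A₁V₁/A₂=0.0440*1.05/0.0160=2.89 m/s
(b) Bernoulli: P₂-P₁=0.5*rho*(V₁^2-V₂^2)/1000=0.5*880*(1.05^2-2.89^2)/1000=-3.19 kPa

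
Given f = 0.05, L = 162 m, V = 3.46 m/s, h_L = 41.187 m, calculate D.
Formula: h_L = f \frac{L}{D} \frac{V^2}{2g}
Substituting knowns: 41.187 = 0.05·(162/D)·3.46²/(2·9.81)
Solving for D: D = 0.05·162·3.46²/(2·9.81·41.187) = 0.12 m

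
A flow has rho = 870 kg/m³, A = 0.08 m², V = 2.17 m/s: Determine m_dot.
Formula: \dot{m} = \rho A V
m_dot = 870·0.08·2.17 = 151 kg/s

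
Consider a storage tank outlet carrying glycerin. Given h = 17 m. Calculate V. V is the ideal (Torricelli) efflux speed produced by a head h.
Formula: V = \sqrt{2 g h}
V = √(2·9.81·17) = 18.26 m/s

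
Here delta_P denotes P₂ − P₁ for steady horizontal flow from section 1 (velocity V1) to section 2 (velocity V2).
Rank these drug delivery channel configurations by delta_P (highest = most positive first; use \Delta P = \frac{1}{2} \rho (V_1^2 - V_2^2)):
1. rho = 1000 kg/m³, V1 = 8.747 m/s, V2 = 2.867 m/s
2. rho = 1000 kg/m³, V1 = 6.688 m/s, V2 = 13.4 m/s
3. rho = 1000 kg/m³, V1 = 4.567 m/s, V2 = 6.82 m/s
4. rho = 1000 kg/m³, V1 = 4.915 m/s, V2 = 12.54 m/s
Case 1: delta_P = 34.15 kPa
Case 2: delta_P = -67.42 kPa
Case 3: delta_P = -12.83 kPa
Case 4: delta_P = -66.55 kPa
Ranking (highest first): 1, 3, 4, 2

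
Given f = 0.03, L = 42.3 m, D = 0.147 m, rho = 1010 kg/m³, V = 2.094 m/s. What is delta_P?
Formula: \Delta P = f \frac{L}{D} \frac{\rho V^2}{2}
delta_P = 0.03·(42.3/0.147)·0.5·1010·2.094²/1000 = 19.12 kPa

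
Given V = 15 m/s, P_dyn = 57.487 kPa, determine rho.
Formula: P_{dyn} = \frac{1}{2} \rho V^2
Substituting knowns: 57.487 = 0.5·rho·15²/1000
Solving for rho: rho = 2·(57.487·1000)/15² = 511 kg/m³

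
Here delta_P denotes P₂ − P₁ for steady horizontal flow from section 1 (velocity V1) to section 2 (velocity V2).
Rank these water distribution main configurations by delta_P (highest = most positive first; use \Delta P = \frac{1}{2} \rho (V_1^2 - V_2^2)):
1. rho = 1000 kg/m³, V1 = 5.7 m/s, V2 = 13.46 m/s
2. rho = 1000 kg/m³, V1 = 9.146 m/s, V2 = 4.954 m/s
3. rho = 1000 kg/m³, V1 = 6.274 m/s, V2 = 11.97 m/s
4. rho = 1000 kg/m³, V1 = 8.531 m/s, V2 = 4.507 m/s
Case 1: delta_P = -74.34 kPa
Case 2: delta_P = 29.55 kPa
Case 3: delta_P = -51.96 kPa
Case 4: delta_P = 26.23 kPa
Ranking (highest first): 2, 4, 3, 1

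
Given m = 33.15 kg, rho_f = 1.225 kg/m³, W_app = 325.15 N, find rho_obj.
Formula: W_{app} = mg\left(1 - \frac{\rho_f}{\rho_{obj}}\right)
Substituting knowns: 325.15 = 33.15·9.81·(1 − 1.225/rho_obj)
Solving for rho_obj: rho_obj = 1.225/(1 − 325.15/(33.15·9.81)) = 7735 kg/m³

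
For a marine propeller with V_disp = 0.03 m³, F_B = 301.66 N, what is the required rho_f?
Formula: F_B = \rho_f g V_{disp}
Substituting knowns: 301.66 = rho_f·9.81·0.03
Solving for rho_f: rho_f = 301.66/(9.81·0.03) = 1025 kg/m³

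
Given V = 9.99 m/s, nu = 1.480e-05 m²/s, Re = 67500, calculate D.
Formula: Re = \frac{V D}{\nu}
Substituting knowns: 67500 = 9.99·D/1.480e-05
Solving for D: D = 67500·1.480e-05/9.99 = 0.1 m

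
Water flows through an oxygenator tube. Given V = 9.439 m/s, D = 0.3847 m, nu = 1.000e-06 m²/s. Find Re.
Formula: Re = \frac{V D}{\nu}
Re = 9.439·0.3847/1.000e-06 = 3.631e+06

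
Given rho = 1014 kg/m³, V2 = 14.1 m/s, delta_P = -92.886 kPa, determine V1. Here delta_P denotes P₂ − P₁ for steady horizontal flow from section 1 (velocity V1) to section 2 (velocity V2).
Formula: \Delta P = \frac{1}{2} \rho (V_1^2 - V_2^2)
Substituting knowns: -92.886 = 0.5·1014·(V1² − 14.1²)/1000
Solving for V1: V1 = √(14.1² + 2·(-92.886·1000)/1014) = 3.95 m/s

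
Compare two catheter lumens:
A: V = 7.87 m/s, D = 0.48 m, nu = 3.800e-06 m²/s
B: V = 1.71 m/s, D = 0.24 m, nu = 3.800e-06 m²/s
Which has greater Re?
Re(A) = 994105, Re(B) = 108000. Answer: A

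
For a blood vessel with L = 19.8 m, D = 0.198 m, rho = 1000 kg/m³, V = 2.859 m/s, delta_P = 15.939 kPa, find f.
Formula: \Delta P = f \frac{L}{D} \frac{\rho V^2}{2}
Substituting knowns: 15.939 = f·(19.8/0.198)·0.5·1000·2.859²/1000
Solving for f: f = (15.939·1000)/((19.8/0.198)·0.5·1000·2.859²) = 0.039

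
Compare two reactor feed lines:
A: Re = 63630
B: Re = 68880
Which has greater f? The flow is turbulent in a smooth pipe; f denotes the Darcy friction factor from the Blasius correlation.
f(A) = 0.0199, f(B) = 0.01951. Answer: A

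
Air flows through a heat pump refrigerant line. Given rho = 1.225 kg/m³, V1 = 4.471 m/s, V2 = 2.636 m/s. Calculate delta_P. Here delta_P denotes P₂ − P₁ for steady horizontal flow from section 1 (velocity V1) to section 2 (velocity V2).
Formula: \Delta P = \frac{1}{2} \rho (V_1^2 - V_2^2)
delta_P = 0.5·1.225·(4.471² − 2.636²)/1000 = 0.007988 kPa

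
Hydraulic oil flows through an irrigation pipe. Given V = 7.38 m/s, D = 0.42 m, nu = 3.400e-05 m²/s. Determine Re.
Formula: Re = \frac{V D}{\nu}
Re = 7.38·0.42/3.400e-05 = 91165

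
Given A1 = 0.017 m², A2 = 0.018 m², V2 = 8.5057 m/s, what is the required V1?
Formula: V_2 = \frac{A_1 V_1}{A_2}
Substituting knowns: 8.5057 = 0.017·V1/0.018
Solving for V1: V1 = 8.5057·0.018/0.017 = 9.006 m/s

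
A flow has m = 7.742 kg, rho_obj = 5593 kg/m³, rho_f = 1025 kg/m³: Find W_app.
Formula: W_{app} = mg\left(1 - \frac{\rho_f}{\rho_{obj}}\right)
W_app = 7.742·9.81·(1 − 1025/5593) = 62.03 N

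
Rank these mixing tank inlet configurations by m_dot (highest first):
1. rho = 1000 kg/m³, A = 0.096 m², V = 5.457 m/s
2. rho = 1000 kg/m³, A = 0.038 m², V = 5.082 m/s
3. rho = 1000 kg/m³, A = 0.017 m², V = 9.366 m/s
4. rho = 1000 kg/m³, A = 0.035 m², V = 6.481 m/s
Case 1: m_dot = 523.9 kg/s
Case 2: m_dot = 193.1 kg/s
Case 3: m_dot = 159.2 kg/s
Case 4: m_dot = 226.8 kg/s
Ranking (highest first): 1, 4, 2, 3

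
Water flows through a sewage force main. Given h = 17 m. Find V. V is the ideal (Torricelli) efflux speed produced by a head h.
Formula: V = \sqrt{2 g h}
V = √(2·9.81·17) = 18.26 m/s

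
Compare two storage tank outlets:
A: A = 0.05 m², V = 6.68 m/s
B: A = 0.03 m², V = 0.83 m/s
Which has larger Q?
Q(A) = 334 L/s, Q(B) = 24.9 L/s. Answer: A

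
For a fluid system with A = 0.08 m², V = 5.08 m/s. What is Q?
Formula: Q = A V
Q = 0.08·5.08·1000 = 406.4 L/s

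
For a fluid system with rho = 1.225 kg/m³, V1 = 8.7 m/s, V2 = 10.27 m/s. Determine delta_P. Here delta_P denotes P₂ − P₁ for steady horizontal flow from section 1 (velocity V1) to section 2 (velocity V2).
Formula: \Delta P = \frac{1}{2} \rho (V_1^2 - V_2^2)
delta_P = 0.5·1.225·(8.7² − 10.27²)/1000 = -0.01824 kPa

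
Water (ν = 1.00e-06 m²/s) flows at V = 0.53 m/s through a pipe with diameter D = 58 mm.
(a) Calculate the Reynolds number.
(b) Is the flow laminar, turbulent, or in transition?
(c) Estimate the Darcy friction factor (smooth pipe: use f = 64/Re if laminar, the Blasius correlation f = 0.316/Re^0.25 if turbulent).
(a) Re = V·D/ν = 0.53·0.058/1.00e-06 = 30740
(b) Flow regime: turbulent (Re > 4000)
(c) Friction factor: f = 0.316/Re^0.25 = 0.316/30740^0.25 = 0.02386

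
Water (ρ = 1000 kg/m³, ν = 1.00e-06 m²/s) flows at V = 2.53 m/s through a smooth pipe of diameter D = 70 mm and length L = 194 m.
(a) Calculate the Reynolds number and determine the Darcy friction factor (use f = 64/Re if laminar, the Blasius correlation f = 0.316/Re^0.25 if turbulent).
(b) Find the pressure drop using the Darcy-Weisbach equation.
(a) Re = V·D/ν = 2.53·0.07/1.00e-06 = 177100 → turbulent (Re > 4000); f = 0.316/Re^0.25 = 0.316/177100^0.25 = 0.015404 (Blasius is strictly valid for Re ≲ 1e5; used here as the smooth-pipe estimate the problem specifies)
(b) Darcy-Weisbach: ΔP = f·(L/D)·½ρV²/1000 = 0.015404·(194/0.070)·½·1000·2.53²/1000 = 136.6 kPa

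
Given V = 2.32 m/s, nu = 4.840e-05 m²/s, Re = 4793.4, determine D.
Formula: Re = \frac{V D}{\nu}
Substituting knowns: 4793.4 = 2.32·D/4.840e-05
Solving for D: D = 4793.4·4.840e-05/2.32 = 0.1 m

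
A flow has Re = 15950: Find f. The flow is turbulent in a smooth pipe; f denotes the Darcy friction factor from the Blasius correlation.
Formula: f = \frac{0.316}{Re^{0.25}}
f = 0.316/15950^0.25 = 0.02812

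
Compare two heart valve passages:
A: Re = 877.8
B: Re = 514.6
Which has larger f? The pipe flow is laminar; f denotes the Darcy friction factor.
f(A) = 0.07291, f(B) = 0.1244. Answer: B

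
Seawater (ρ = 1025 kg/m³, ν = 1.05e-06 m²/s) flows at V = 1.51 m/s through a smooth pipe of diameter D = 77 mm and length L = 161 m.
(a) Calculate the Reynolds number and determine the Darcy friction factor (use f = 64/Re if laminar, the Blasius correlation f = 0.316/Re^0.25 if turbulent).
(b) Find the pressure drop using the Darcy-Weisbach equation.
(a) Re = V·D/ν = 1.51·0.077/1.05e-06 = 110730 → turbulent (Re > 4000); f = 0.316/Re^0.25 = 0.316/110730^0.25 = 0.017323 (Blasius is strictly valid for Re ≲ 1e5; used here as the smooth-pipe estimate the problem specifies)
(b) Darcy-Weisbach: ΔP = f·(L/D)·½ρV²/1000 = 0.017323·(161/0.077)·½·1025·1.51²/1000 = 42.33 kPa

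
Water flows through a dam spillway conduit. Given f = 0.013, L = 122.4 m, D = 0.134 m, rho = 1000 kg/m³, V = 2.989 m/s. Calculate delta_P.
Formula: \Delta P = f \frac{L}{D} \frac{\rho V^2}{2}
delta_P = 0.013·(122.4/0.134)·0.5·1000·2.989²/1000 = 53.04 kPa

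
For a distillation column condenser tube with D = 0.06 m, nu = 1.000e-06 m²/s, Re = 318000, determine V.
Formula: Re = \frac{V D}{\nu}
Substituting knowns: 318000 = V·0.06/1.000e-06
Solving for V: V = 318000·1.000e-06/0.06 = 5.3 m/s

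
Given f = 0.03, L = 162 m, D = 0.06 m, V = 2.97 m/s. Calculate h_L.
Formula: h_L = f \frac{L}{D} \frac{V^2}{2g}
h_L = 0.03·(162/0.06)·2.97²/(2·9.81) = 36.42 m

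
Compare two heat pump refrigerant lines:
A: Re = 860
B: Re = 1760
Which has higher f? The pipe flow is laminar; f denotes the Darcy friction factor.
f(A) = 0.07442, f(B) = 0.03636. Answer: A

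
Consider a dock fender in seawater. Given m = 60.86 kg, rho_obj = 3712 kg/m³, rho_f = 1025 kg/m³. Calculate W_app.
Formula: W_{app} = mg\left(1 - \frac{\rho_f}{\rho_{obj}}\right)
W_app = 60.86·9.81·(1 − 1025/3712) = 432.2 N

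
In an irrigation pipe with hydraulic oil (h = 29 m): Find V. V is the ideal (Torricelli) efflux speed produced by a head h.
Formula: V = \sqrt{2 g h}
V = √(2·9.81·29) = 23.85 m/s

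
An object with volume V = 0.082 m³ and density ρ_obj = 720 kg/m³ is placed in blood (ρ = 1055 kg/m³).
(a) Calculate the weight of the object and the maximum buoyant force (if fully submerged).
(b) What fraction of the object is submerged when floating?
(a) W=rho_obj*g*V=720*9.81*0.082=579.2 N; F_B(max)=rho*g*V=1055*9.81*0.082=848.7 N
(b) Floating fraction=rho_obj/rho=720/1055=0.682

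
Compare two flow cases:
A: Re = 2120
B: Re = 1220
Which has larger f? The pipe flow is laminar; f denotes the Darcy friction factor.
f(A) = 0.03019, f(B) = 0.05246. Answer: B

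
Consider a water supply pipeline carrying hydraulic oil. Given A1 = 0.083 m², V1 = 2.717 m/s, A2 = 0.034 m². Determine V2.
Formula: V_2 = \frac{A_1 V_1}{A_2}
V2 = 0.083·2.717/0.034 = 6.633 m/s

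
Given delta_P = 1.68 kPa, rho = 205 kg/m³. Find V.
Formula: V = \sqrt{\frac{2 \Delta P}{\rho}}
V = √(2·(1.68·1000)/205) = 4.048 m/s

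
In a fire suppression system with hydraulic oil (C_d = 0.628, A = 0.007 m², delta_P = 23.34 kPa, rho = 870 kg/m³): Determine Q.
Formula: Q = C_d A \sqrt{\frac{2 \Delta P}{\rho}}
Q = 0.628·0.007·√(2·(23.34·1000)/870)·1000 = 32.2 L/s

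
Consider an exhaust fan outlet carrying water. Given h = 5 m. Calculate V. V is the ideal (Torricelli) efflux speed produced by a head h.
Formula: V = \sqrt{2 g h}
V = √(2·9.81·5) = 9.905 m/s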